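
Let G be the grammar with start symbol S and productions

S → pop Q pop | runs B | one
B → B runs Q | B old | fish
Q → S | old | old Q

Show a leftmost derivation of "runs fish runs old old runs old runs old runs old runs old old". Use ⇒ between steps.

S ⇒ runs B ⇒ runs B old ⇒ runs B runs Q old ⇒ runs B runs Q runs Q old ⇒ runs B runs Q runs Q runs Q old ⇒ runs B runs Q runs Q runs Q runs Q old ⇒ runs B old runs Q runs Q runs Q runs Q old ⇒ runs B runs Q old runs Q runs Q runs Q runs Q old ⇒ runs fish runs Q old runs Q runs Q runs Q runs Q old ⇒ runs fish runs old old runs Q runs Q runs Q runs Q old ⇒ runs fish runs old old runs old runs Q runs Q runs Q old ⇒ runs fish runs old old runs old runs old runs Q runs Q old ⇒ runs fish runs old old runs old runs old runs old runs Q old ⇒ runs fish runs old old runs old runs old runs old runs old old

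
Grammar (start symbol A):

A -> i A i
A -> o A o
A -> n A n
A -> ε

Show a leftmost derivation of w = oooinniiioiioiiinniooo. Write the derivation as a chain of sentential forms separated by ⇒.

A ⇒ oAo   [A -> o A o]
oAo ⇒ ooAoo   [A -> o A o]
ooAoo ⇒ oooAooo   [A -> o A o]
oooAooo ⇒ oooiAiooo   [A -> i A i]
oooiAiooo ⇒ oooinAniooo   [A -> n A n]
oooinAniooo ⇒ oooinnAnniooo   [A -> n A n]
oooinnAnniooo ⇒ oooinniAinniooo   [A -> i A i]
oooinniAinniooo ⇒ oooinniiAiinniooo   [A -> i A i]
oooinniiAiinniooo ⇒ oooinniiiAiiinniooo   [A -> i A i]
oooinniiiAiiinniooo ⇒ oooinniiioAoiiinniooo   [A -> o A o]
oooinniiioAoiiinniooo ⇒ oooinniiioiAioiiinniooo   [A -> i A i]
oooinniiioiAioiiinniooo ⇒ oooinniiioiioiiinniooo   [A -> ε]

A ⇒ oAo ⇒ ooAoo ⇒ oooAooo ⇒ oooiAiooo ⇒ oooinAniooo ⇒ oooinnAnniooo ⇒ oooinniAinniooo ⇒ oooinniiAiinniooo ⇒ oooinniiiAiiinniooo ⇒ oooinniiioAoiiinniooo ⇒ oooinniiioiAioiiinniooo ⇒ oooinniiioiioiiinniooo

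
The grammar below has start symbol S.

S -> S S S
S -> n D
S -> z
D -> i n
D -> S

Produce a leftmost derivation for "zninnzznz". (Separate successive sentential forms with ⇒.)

S⇒SSS⇒SSSSS⇒zSSSS⇒znDSSS⇒zninSSS⇒zninnDSS⇒zninnSSS⇒zninnzSS⇒zninnzzS⇒zninnzznD⇒zninnzznS⇒zninnzznz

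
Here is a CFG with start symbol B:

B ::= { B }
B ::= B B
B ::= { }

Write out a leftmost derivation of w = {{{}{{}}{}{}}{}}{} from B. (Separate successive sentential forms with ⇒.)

B ⇒ BB   [B ::= B B]
BB ⇒ {B}B   [B ::= { B }]
{B}B ⇒ {BB}B   [B ::= B B]
{BB}B ⇒ {{B}B}B   [B ::= { B }]
{{B}B}B ⇒ {{BB}B}B   [B ::= B B]
{{BB}B}B ⇒ {{BBB}B}B   [B ::= B B]
{{BBB}B}B ⇒ {{{}BB}B}B   [B ::= { }]
{{{}BB}B}B ⇒ {{{}BBB}B}B   [B ::= B B]
{{{}BBB}B}B ⇒ {{{}{B}BB}B}B   [B ::= { B }]
{{{}{B}BB}B}B ⇒ {{{}{{}}BB}B}B   [B ::= { }]
{{{}{{}}BB}B}B ⇒ {{{}{{}}{}B}B}B   [B ::= { }]
{{{}{{}}{}B}B}B ⇒ {{{}{{}}{}{}}B}B   [B ::= { }]
{{{}{{}}{}{}}B}B ⇒ {{{}{{}}{}{}}{}}B   [B ::= { }]
{{{}{{}}{}{}}{}}B ⇒ {{{}{{}}{}{}}{}}{}   [B ::= { }]

B ⇒ BB ⇒ {B}B ⇒ {BB}B ⇒ {{B}B}B ⇒ {{BB}B}B ⇒ {{BBB}B}B ⇒ {{{}BB}B}B ⇒ {{{}BBB}B}B ⇒ {{{}{B}BB}B}B ⇒ {{{}{{}}BB}B}B ⇒ {{{}{{}}{}B}B}B ⇒ {{{}{{}}{}{}}B}B ⇒ {{{}{{}}{}{}}{}}B ⇒ {{{}{{}}{}{}}{}}{}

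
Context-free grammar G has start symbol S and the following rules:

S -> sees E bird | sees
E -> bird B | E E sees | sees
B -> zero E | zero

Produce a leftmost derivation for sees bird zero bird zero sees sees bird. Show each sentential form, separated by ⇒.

S ⇒ sees E bird ⇒ sees E E sees bird ⇒ sees bird B E sees bird ⇒ sees bird zero E sees bird ⇒ sees bird zero bird B sees bird ⇒ sees bird zero bird zero E sees bird ⇒ sees bird zero bird zero sees sees bird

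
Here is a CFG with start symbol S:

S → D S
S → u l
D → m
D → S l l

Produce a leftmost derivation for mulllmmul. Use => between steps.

S => DS => mS => mDS => mSllS => mulllS => mulllDS => mulllmS => mulllmDS => mulllmmS => mulllmmul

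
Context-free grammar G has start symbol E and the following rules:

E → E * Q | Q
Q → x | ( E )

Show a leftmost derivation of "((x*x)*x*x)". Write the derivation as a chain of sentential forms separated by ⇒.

E ⇒ Q   [E → Q]
Q ⇒ (E)   [Q → ( E )]
(E) ⇒ (E*Q)   [E → E * Q]
(E*Q) ⇒ (E*Q*Q)   [E → E * Q]
(E*Q*Q) ⇒ (Q*Q*Q)   [E → Q]
(Q*Q*Q) ⇒ ((E)*Q*Q)   [Q → ( E )]
((E)*Q*Q) ⇒ ((E*Q)*Q*Q)   [E → E * Q]
((E*Q)*Q*Q) ⇒ ((Q*Q)*Q*Q)   [E → Q]
((Q*Q)*Q*Q) ⇒ ((x*Q)*Q*Q)   [Q → x]
((x*Q)*Q*Q) ⇒ ((x*x)*Q*Q)   [Q → x]
((x*x)*Q*Q) ⇒ ((x*x)*x*Q)   [Q → x]
((x*x)*x*Q) ⇒ ((x*x)*x*x)   [Q → x]

E ⇒ Q ⇒ (E) ⇒ (E*Q) ⇒ (E*Q*Q) ⇒ (Q*Q*Q) ⇒ ((E)*Q*Q) ⇒ ((E*Q)*Q*Q) ⇒ ((Q*Q)*Q*Q) ⇒ ((x*Q)*Q*Q) ⇒ ((x*x)*Q*Q) ⇒ ((x*x)*x*Q) ⇒ ((x*x)*x*x)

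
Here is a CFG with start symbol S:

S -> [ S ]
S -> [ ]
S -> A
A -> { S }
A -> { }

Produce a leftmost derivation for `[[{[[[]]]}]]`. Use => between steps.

S => [S] => [[S]] => [[A]] => [[{S}]] => [[{[S]}]] => [[{[[S]]}]] => [[{[[[]]]}]]

S => [S]   [S -> [ S ]]
[S] => [[S]]   [S -> [ S ]]
[[S]] => [[A]]   [S -> A]
[[A]] => [[{S}]]   [A -> { S }]
[[{S}]] => [[{[S]}]]   [S -> [ S ]]
[[{[S]}]] => [[{[[S]]}]]   [S -> [ S ]]
[[{[[S]]}]] => [[{[[[]]]}]]   [S -> [ ]]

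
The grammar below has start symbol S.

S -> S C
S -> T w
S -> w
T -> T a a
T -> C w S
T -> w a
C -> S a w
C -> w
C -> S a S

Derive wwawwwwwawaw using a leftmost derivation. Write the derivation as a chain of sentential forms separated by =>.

S=>SC=>wC=>wSaS=>wSCaS=>wTwCaS=>wCwSwCaS=>wSawwSwCaS=>wwawwSwCaS=>wwawwwwCaS=>wwawwwwwaS=>wwawwwwwaTw=>wwawwwwwawaw

S => SC   [S -> S C]
SC => wC   [S -> w]
wC => wSaS   [C -> S a S]
wSaS => wSCaS   [S -> S C]
wSCaS => wTwCaS   [S -> T w]
wTwCaS => wCwSwCaS   [T -> C w S]
wCwSwCaS => wSawwSwCaS   [C -> S a w]
wSawwSwCaS => wwawwSwCaS   [S -> w]
wwawwSwCaS => wwawwwwCaS   [S -> w]
wwawwwwCaS => wwawwwwwaS   [C -> w]
wwawwwwwaS => wwawwwwwaTw   [S -> T w]
wwawwwwwaTw => wwawwwwwawaw   [T -> w a]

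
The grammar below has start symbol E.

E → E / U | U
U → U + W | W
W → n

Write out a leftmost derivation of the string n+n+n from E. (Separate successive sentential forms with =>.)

E => U => U+W => U+W+W => W+W+W => n+W+W => n+n+W => n+n+n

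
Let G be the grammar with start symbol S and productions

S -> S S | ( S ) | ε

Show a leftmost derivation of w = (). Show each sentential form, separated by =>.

S => SS   [S -> S S]
SS => SSS   [S -> S S]
SSS => (S)SS   [S -> ( S )]
(S)SS => ()SS   [S -> ε]
()SS => ()S   [S -> ε]
()S => ()   [S -> ε]

S => SS => SSS => (S)SS => ()SS => ()S => ()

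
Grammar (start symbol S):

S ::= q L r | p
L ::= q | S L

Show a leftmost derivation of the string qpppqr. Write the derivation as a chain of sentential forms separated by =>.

S => qLr   [S ::= q L r]
qLr => qSLr   [L ::= S L]
qSLr => qpLr   [S ::= p]
qpLr => qpSLr   [L ::= S L]
qpSLr => qppLr   [S ::= p]
qppLr => qppSLr   [L ::= S L]
qppSLr => qpppLr   [S ::= p]
qpppLr => qpppqr   [L ::= q]

S => qLr => qSLr => qpLr => qpSLr => qppLr => qppSLr => qpppLr => qpppqr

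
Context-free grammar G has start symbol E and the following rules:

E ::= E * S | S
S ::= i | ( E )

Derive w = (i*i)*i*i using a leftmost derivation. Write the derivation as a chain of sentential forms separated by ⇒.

E⇒E*S⇒E*S*S⇒S*S*S⇒(E)*S*S⇒(E*S)*S*S⇒(S*S)*S*S⇒(i*S)*S*S⇒(i*i)*S*S⇒(i*i)*i*S⇒(i*i)*i*i

E ⇒ E*S   [E ::= E * S]
E*S ⇒ E*S*S   [E ::= E * S]
E*S*S ⇒ S*S*S   [E ::= S]
S*S*S ⇒ (E)*S*S   [S ::= ( E )]
(E)*S*S ⇒ (E*S)*S*S   [E ::= E * S]
(E*S)*S*S ⇒ (S*S)*S*S   [E ::= S]
(S*S)*S*S ⇒ (i*S)*S*S   [S ::= i]
(i*S)*S*S ⇒ (i*i)*S*S   [S ::= i]
(i*i)*S*S ⇒ (i*i)*i*S   [S ::= i]
(i*i)*i*S ⇒ (i*i)*i*i   [S ::= i]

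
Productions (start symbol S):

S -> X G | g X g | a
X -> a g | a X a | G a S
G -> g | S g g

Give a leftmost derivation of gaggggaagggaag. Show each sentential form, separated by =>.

S=>XG=>GaSG=>SggaSG=>XGggaSG=>GaSGggaSG=>SggaSGggaSG=>gXgggaSGggaSG=>gaggggaSGggaSG=>gaggggaaGggaSG=>gaggggaagggaSG=>gaggggaagggaaG=>gaggggaagggaag

S => XG   [S -> X G]
XG => GaSG   [X -> G a S]
GaSG => SggaSG   [G -> S g g]
SggaSG => XGggaSG   [S -> X G]
XGggaSG => GaSGggaSG   [X -> G a S]
GaSGggaSG => SggaSGggaSG   [G -> S g g]
SggaSGggaSG => gXgggaSGggaSG   [S -> g X g]
gXgggaSGggaSG => gaggggaSGggaSG   [X -> a g]
gaggggaSGggaSG => gaggggaaGggaSG   [S -> a]
gaggggaaGggaSG => gaggggaagggaSG   [G -> g]
gaggggaagggaSG => gaggggaagggaaG   [S -> a]
gaggggaagggaaG => gaggggaagggaag   [G -> g]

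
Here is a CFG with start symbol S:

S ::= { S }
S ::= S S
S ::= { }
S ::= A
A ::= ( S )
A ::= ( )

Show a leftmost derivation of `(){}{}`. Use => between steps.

S => SS => SSS => ASS => ()SS => (){}S => (){}{}

S => SS   [S ::= S S]
SS => SSS   [S ::= S S]
SSS => ASS   [S ::= A]
ASS => ()SS   [A ::= ( )]
()SS => (){}S   [S ::= { }]
(){}S => (){}{}   [S ::= { }]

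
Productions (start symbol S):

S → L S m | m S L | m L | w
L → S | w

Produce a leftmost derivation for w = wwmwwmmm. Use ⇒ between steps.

S⇒LSm⇒SSm⇒wSm⇒wLSmm⇒wSSmm⇒wwSmm⇒wwmLmm⇒wwmSmm⇒wwmLSmmm⇒wwmSSmmm⇒wwmwSmmm⇒wwmwwmmm

S ⇒ LSm   [S → L S m]
LSm ⇒ SSm   [L → S]
SSm ⇒ wSm   [S → w]
wSm ⇒ wLSmm   [S → L S m]
wLSmm ⇒ wSSmm   [L → S]
wSSmm ⇒ wwSmm   [S → w]
wwSmm ⇒ wwmLmm   [S → m L]
wwmLmm ⇒ wwmSmm   [L → S]
wwmSmm ⇒ wwmLSmmm   [S → L S m]
wwmLSmmm ⇒ wwmSSmmm   [L → S]
wwmSSmmm ⇒ wwmwSmmm   [S → w]
wwmwSmmm ⇒ wwmwwmmm   [S → w]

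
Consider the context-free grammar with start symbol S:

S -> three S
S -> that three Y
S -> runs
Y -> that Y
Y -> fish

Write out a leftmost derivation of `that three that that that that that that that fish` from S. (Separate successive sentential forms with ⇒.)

S ⇒ that three Y ⇒ that three that Y ⇒ that three that that Y ⇒ that three that that that Y ⇒ that three that that that that Y ⇒ that three that that that that that Y ⇒ that three that that that that that that Y ⇒ that three that that that that that that that Y ⇒ that three that that that that that that that fish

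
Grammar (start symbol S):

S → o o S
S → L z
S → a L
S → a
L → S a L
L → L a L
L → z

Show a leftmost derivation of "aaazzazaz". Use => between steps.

S => aL => aLaL => aSaLaL => aaaLaL => aaaSaLaL => aaaLzaLaL => aaazzaLaL => aaazzazaL => aaazzazaz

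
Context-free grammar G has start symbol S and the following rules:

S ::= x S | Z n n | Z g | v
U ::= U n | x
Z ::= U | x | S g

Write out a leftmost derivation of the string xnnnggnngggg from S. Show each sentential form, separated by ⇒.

S ⇒ Zg   [S ::= Z g]
Zg ⇒ Sgg   [Z ::= S g]
Sgg ⇒ Zggg   [S ::= Z g]
Zggg ⇒ Sgggg   [Z ::= S g]
Sgggg ⇒ Znngggg   [S ::= Z n n]
Znngggg ⇒ Sgnngggg   [Z ::= S g]
Sgnngggg ⇒ Zggnngggg   [S ::= Z g]
Zggnngggg ⇒ Uggnngggg   [Z ::= U]
Uggnngggg ⇒ Unggnngggg   [U ::= U n]
Unggnngggg ⇒ Unnggnngggg   [U ::= U n]
Unnggnngggg ⇒ Unnnggnngggg   [U ::= U n]
Unnnggnngggg ⇒ xnnnggnngggg   [U ::= x]

S⇒Zg⇒Sgg⇒Zggg⇒Sgggg⇒Znngggg⇒Sgnngggg⇒Zggnngggg⇒Uggnngggg⇒Unggnngggg⇒Unnggnngggg⇒Unnnggnngggg⇒xnnnggnngggg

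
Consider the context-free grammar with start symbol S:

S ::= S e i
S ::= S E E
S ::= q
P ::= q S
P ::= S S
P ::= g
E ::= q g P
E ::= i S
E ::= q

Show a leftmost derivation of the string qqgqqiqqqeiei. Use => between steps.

S => Sei => SEEei => qEEei => qqgPEei => qqgqSEei => qqgqqEei => qqgqqiSei => qqgqqiSeiei => qqgqqiSEEeiei => qqgqqiqEEeiei => qqgqqiqqEeiei => qqgqqiqqqeiei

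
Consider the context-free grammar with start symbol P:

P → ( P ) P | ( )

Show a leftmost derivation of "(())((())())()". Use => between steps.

P=>(P)P=>(())P=>(())(P)P=>(())((P)P)P=>(())((())P)P=>(())((())())P=>(())((())())()

P => (P)P   [P → ( P ) P]
(P)P => (())P   [P → ( )]
(())P => (())(P)P   [P → ( P ) P]
(())(P)P => (())((P)P)P   [P → ( P ) P]
(())((P)P)P => (())((())P)P   [P → ( )]
(())((())P)P => (())((())())P   [P → ( )]
(())((())())P => (())((())())()   [P → ( )]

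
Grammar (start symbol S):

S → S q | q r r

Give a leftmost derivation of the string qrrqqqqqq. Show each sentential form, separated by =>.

S => Sq   [S → S q]
Sq => Sqq   [S → S q]
Sqq => Sqqq   [S → S q]
Sqqq => Sqqqq   [S → S q]
Sqqqq => Sqqqqq   [S → S q]
Sqqqqq => Sqqqqqq   [S → S q]
Sqqqqqq => qrrqqqqqq   [S → q r r]

S => Sq => Sqq => Sqqq => Sqqqq => Sqqqqq => Sqqqqqq => qrrqqqqqq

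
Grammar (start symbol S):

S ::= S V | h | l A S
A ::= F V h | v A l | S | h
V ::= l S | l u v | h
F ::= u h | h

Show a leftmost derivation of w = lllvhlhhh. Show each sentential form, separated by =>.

S => lAS   [S ::= l A S]
lAS => lSS   [A ::= S]
lSS => llASS   [S ::= l A S]
llASS => llSSS   [A ::= S]
llSSS => lllASSS   [S ::= l A S]
lllASSS => lllvAlSSS   [A ::= v A l]
lllvAlSSS => lllvhlSSS   [A ::= h]
lllvhlSSS => lllvhlhSS   [S ::= h]
lllvhlhSS => lllvhlhhS   [S ::= h]
lllvhlhhS => lllvhlhhh   [S ::= h]

S => lAS => lSS => llASS => llSSS => lllASSS => lllvAlSSS => lllvhlSSS => lllvhlhSS => lllvhlhhS => lllvhlhhh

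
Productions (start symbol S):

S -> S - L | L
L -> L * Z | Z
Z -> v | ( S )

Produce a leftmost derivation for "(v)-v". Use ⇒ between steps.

S ⇒ S-L   [S -> S - L]
S-L ⇒ L-L   [S -> L]
L-L ⇒ Z-L   [L -> Z]
Z-L ⇒ (S)-L   [Z -> ( S )]
(S)-L ⇒ (L)-L   [S -> L]
(L)-L ⇒ (Z)-L   [L -> Z]
(Z)-L ⇒ (v)-L   [Z -> v]
(v)-L ⇒ (v)-Z   [L -> Z]
(v)-Z ⇒ (v)-v   [Z -> v]

S ⇒ S-L ⇒ L-L ⇒ Z-L ⇒ (S)-L ⇒ (L)-L ⇒ (Z)-L ⇒ (v)-L ⇒ (v)-Z ⇒ (v)-v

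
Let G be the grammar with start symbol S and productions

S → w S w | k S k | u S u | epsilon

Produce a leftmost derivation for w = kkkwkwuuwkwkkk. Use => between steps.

S=>kSk=>kkSkk=>kkkSkkk=>kkkwSwkkk=>kkkwkSkwkkk=>kkkwkwSwkwkkk=>kkkwkwuSuwkwkkk=>kkkwkwuuwkwkkk

S => kSk   [S → k S k]
kSk => kkSkk   [S → k S k]
kkSkk => kkkSkkk   [S → k S k]
kkkSkkk => kkkwSwkkk   [S → w S w]
kkkwSwkkk => kkkwkSkwkkk   [S → k S k]
kkkwkSkwkkk => kkkwkwSwkwkkk   [S → w S w]
kkkwkwSwkwkkk => kkkwkwuSuwkwkkk   [S → u S u]
kkkwkwuSuwkwkkk => kkkwkwuuwkwkkk   [S → epsilon]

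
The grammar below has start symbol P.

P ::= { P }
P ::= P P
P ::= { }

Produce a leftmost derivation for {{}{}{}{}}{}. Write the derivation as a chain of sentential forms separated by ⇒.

P⇒PP⇒{P}P⇒{PP}P⇒{{}P}P⇒{{}PP}P⇒{{}PPP}P⇒{{}{}PP}P⇒{{}{}{}P}P⇒{{}{}{}{}}P⇒{{}{}{}{}}{}

P ⇒ PP   [P ::= P P]
PP ⇒ {P}P   [P ::= { P }]
{P}P ⇒ {PP}P   [P ::= P P]
{PP}P ⇒ {{}P}P   [P ::= { }]
{{}P}P ⇒ {{}PP}P   [P ::= P P]
{{}PP}P ⇒ {{}PPP}P   [P ::= P P]
{{}PPP}P ⇒ {{}{}PP}P   [P ::= { }]
{{}{}PP}P ⇒ {{}{}{}P}P   [P ::= { }]
{{}{}{}P}P ⇒ {{}{}{}{}}P   [P ::= { }]
{{}{}{}{}}P ⇒ {{}{}{}{}}{}   [P ::= { }]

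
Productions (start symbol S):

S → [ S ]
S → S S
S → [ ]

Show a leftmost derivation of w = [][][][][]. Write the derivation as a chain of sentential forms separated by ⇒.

S ⇒ SS ⇒ SSS ⇒ SSSS ⇒ SSSSS ⇒ []SSSS ⇒ [][]SSS ⇒ [][][]SS ⇒ [][][][]S ⇒ [][][][][]

S ⇒ SS   [S → S S]
SS ⇒ SSS   [S → S S]
SSS ⇒ SSSS   [S → S S]
SSSS ⇒ SSSSS   [S → S S]
SSSSS ⇒ []SSSS   [S → [ ]]
[]SSSS ⇒ [][]SSS   [S → [ ]]
[][]SSS ⇒ [][][]SS   [S → [ ]]
[][][]SS ⇒ [][][][]S   [S → [ ]]
[][][][]S ⇒ [][][][][]   [S → [ ]]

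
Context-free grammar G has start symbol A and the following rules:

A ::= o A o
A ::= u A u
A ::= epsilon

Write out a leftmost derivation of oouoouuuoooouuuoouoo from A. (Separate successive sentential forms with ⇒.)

A ⇒ oAo ⇒ ooAoo ⇒ oouAuoo ⇒ oouoAouoo ⇒ oouooAoouoo ⇒ oouoouAuoouoo ⇒ oouoouuAuuoouoo ⇒ oouoouuuAuuuoouoo ⇒ oouoouuuoAouuuoouoo ⇒ oouoouuuooAoouuuoouoo ⇒ oouoouuuoooouuuoouoo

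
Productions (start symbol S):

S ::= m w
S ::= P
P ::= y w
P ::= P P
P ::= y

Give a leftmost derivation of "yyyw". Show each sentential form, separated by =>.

S => P   [S ::= P]
P => PP   [P ::= P P]
PP => PPP   [P ::= P P]
PPP => yPP   [P ::= y]
yPP => yyP   [P ::= y]
yyP => yyyw   [P ::= y w]

S => P => PP => PPP => yPP => yyP => yyyw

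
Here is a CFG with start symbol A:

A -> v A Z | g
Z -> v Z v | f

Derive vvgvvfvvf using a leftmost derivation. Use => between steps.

A => vAZ   [A -> v A Z]
vAZ => vvAZZ   [A -> v A Z]
vvAZZ => vvgZZ   [A -> g]
vvgZZ => vvgvZvZ   [Z -> v Z v]
vvgvZvZ => vvgvvZvvZ   [Z -> v Z v]
vvgvvZvvZ => vvgvvfvvZ   [Z -> f]
vvgvvfvvZ => vvgvvfvvf   [Z -> f]

A=>vAZ=>vvAZZ=>vvgZZ=>vvgvZvZ=>vvgvvZvvZ=>vvgvvfvvZ=>vvgvvfvvf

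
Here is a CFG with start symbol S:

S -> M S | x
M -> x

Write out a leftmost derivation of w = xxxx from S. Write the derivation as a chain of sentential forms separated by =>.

S => MS => xS => xMS => xxS => xxMS => xxxS => xxxx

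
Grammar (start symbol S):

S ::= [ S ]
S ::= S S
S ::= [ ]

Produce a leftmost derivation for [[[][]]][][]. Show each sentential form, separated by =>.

S=>SS=>SSS=>[S]SS=>[[S]]SS=>[[SS]]SS=>[[[]S]]SS=>[[[][]]]SS=>[[[][]]][]S=>[[[][]]][][]

S => SS   [S ::= S S]
SS => SSS   [S ::= S S]
SSS => [S]SS   [S ::= [ S ]]
[S]SS => [[S]]SS   [S ::= [ S ]]
[[S]]SS => [[SS]]SS   [S ::= S S]
[[SS]]SS => [[[]S]]SS   [S ::= [ ]]
[[[]S]]SS => [[[][]]]SS   [S ::= [ ]]
[[[][]]]SS => [[[][]]][]S   [S ::= [ ]]
[[[][]]][]S => [[[][]]][][]   [S ::= [ ]]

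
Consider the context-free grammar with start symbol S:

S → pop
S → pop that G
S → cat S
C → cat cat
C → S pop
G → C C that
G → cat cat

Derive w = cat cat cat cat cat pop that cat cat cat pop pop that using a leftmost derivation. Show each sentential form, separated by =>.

S => cat S => cat cat S => cat cat cat S => cat cat cat cat S => cat cat cat cat cat S => cat cat cat cat cat pop that G => cat cat cat cat cat pop that C C that => cat cat cat cat cat pop that cat cat C that => cat cat cat cat cat pop that cat cat S pop that => cat cat cat cat cat pop that cat cat cat S pop that => cat cat cat cat cat pop that cat cat cat pop pop that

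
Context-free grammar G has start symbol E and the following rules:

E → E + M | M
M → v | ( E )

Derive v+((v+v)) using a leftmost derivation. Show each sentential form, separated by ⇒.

E ⇒ E+M   [E → E + M]
E+M ⇒ M+M   [E → M]
M+M ⇒ v+M   [M → v]
v+M ⇒ v+(E)   [M → ( E )]
v+(E) ⇒ v+(M)   [E → M]
v+(M) ⇒ v+((E))   [M → ( E )]
v+((E)) ⇒ v+((E+M))   [E → E + M]
v+((E+M)) ⇒ v+((M+M))   [E → M]
v+((M+M)) ⇒ v+((v+M))   [M → v]
v+((v+M)) ⇒ v+((v+v))   [M → v]

E ⇒ E+M ⇒ M+M ⇒ v+M ⇒ v+(E) ⇒ v+(M) ⇒ v+((E)) ⇒ v+((E+M)) ⇒ v+((M+M)) ⇒ v+((v+M)) ⇒ v+((v+v))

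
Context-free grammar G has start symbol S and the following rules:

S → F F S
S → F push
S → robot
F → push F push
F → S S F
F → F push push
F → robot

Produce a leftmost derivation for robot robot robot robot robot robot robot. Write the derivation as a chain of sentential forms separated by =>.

S => F F S => S S F F S => F F S S F F S => robot F S S F F S => robot robot S S F F S => robot robot robot S F F S => robot robot robot robot F F S => robot robot robot robot robot F S => robot robot robot robot robot robot S => robot robot robot robot robot robot robot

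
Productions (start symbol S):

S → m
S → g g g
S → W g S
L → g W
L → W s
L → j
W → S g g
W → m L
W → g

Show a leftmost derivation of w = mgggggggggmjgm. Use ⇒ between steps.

S ⇒ WgS ⇒ SgggS ⇒ WgSgggS ⇒ SgggSgggS ⇒ mgggSgggS ⇒ mgggggggggS ⇒ mgggggggggWgS ⇒ mgggggggggmLgS ⇒ mgggggggggmjgS ⇒ mgggggggggmjgm

S ⇒ WgS   [S → W g S]
WgS ⇒ SgggS   [W → S g g]
SgggS ⇒ WgSgggS   [S → W g S]
WgSgggS ⇒ SgggSgggS   [W → S g g]
SgggSgggS ⇒ mgggSgggS   [S → m]
mgggSgggS ⇒ mgggggggggS   [S → g g g]
mgggggggggS ⇒ mgggggggggWgS   [S → W g S]
mgggggggggWgS ⇒ mgggggggggmLgS   [W → m L]
mgggggggggmLgS ⇒ mgggggggggmjgS   [L → j]
mgggggggggmjgS ⇒ mgggggggggmjgm   [S → m]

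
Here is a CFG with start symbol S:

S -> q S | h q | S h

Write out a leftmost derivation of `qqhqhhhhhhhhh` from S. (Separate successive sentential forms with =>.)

S => qS => qSh => qqSh => qqShh => qqShhh => qqShhhh => qqShhhhh => qqShhhhhh => qqShhhhhhh => qqShhhhhhhh => qqShhhhhhhhh => qqhqhhhhhhhhh

S => qS   [S -> q S]
qS => qSh   [S -> S h]
qSh => qqSh   [S -> q S]
qqSh => qqShh   [S -> S h]
qqShh => qqShhh   [S -> S h]
qqShhh => qqShhhh   [S -> S h]
qqShhhh => qqShhhhh   [S -> S h]
qqShhhhh => qqShhhhhh   [S -> S h]
qqShhhhhh => qqShhhhhhh   [S -> S h]
qqShhhhhhh => qqShhhhhhhh   [S -> S h]
qqShhhhhhhh => qqShhhhhhhhh   [S -> S h]
qqShhhhhhhhh => qqhqhhhhhhhhh   [S -> h q]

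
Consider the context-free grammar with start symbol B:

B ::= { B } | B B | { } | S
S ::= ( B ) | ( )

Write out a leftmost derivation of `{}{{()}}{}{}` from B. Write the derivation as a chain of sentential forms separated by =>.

B=>BB=>BBB=>{}BB=>{}BBB=>{}{B}BB=>{}{{B}}BB=>{}{{S}}BB=>{}{{()}}BB=>{}{{()}}{}B=>{}{{()}}{}{}

B => BB   [B ::= B B]
BB => BBB   [B ::= B B]
BBB => {}BB   [B ::= { }]
{}BB => {}BBB   [B ::= B B]
{}BBB => {}{B}BB   [B ::= { B }]
{}{B}BB => {}{{B}}BB   [B ::= { B }]
{}{{B}}BB => {}{{S}}BB   [B ::= S]
{}{{S}}BB => {}{{()}}BB   [S ::= ( )]
{}{{()}}BB => {}{{()}}{}B   [B ::= { }]
{}{{()}}{}B => {}{{()}}{}{}   [B ::= { }]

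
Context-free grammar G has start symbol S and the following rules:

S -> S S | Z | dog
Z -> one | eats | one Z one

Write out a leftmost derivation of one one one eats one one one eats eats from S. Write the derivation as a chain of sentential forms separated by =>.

S => S S   [S -> S S]
S S => Z S   [S -> Z]
Z S => one Z one S   [Z -> one Z one]
one Z one S => one one Z one one S   [Z -> one Z one]
one one Z one one S => one one one Z one one one S   [Z -> one Z one]
one one one Z one one one S => one one one eats one one one S   [Z -> eats]
one one one eats one one one S => one one one eats one one one S S   [S -> S S]
one one one eats one one one S S => one one one eats one one one Z S   [S -> Z]
one one one eats one one one Z S => one one one eats one one one eats S   [Z -> eats]
one one one eats one one one eats S => one one one eats one one one eats Z   [S -> Z]
one one one eats one one one eats Z => one one one eats one one one eats eats   [Z -> eats]

S => S S => Z S => one Z one S => one one Z one one S => one one one Z one one one S => one one one eats one one one S => one one one eats one one one S S => one one one eats one one one Z S => one one one eats one one one eats S => one one one eats one one one eats Z => one one one eats one one one eats eats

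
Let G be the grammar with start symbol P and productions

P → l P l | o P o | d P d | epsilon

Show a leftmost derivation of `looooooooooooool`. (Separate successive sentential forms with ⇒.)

P⇒lPl⇒loPol⇒looPool⇒loooPoool⇒looooPooool⇒loooooPoooool⇒looooooPooooool⇒loooooooPoooooool⇒looooooooooooool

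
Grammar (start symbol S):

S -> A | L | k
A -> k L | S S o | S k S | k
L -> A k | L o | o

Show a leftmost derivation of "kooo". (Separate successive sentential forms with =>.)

S => A => SSo => kSo => kLo => kLoo => kooo

S => A   [S -> A]
A => SSo   [A -> S S o]
SSo => kSo   [S -> k]
kSo => kLo   [S -> L]
kLo => kLoo   [L -> L o]
kLoo => kooo   [L -> o]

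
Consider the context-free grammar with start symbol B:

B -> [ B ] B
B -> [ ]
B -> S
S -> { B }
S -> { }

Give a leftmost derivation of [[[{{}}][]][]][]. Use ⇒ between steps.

B ⇒ [B]B   [B -> [ B ] B]
[B]B ⇒ [[B]B]B   [B -> [ B ] B]
[[B]B]B ⇒ [[[B]B]B]B   [B -> [ B ] B]
[[[B]B]B]B ⇒ [[[S]B]B]B   [B -> S]
[[[S]B]B]B ⇒ [[[{B}]B]B]B   [S -> { B }]
[[[{B}]B]B]B ⇒ [[[{S}]B]B]B   [B -> S]
[[[{S}]B]B]B ⇒ [[[{{}}]B]B]B   [S -> { }]
[[[{{}}]B]B]B ⇒ [[[{{}}][]]B]B   [B -> [ ]]
[[[{{}}][]]B]B ⇒ [[[{{}}][]][]]B   [B -> [ ]]
[[[{{}}][]][]]B ⇒ [[[{{}}][]][]][]   [B -> [ ]]

B ⇒ [B]B ⇒ [[B]B]B ⇒ [[[B]B]B]B ⇒ [[[S]B]B]B ⇒ [[[{B}]B]B]B ⇒ [[[{S}]B]B]B ⇒ [[[{{}}]B]B]B ⇒ [[[{{}}][]]B]B ⇒ [[[{{}}][]][]]B ⇒ [[[{{}}][]][]][]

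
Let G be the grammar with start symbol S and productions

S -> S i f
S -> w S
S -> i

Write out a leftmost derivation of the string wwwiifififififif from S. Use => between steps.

S => Sif   [S -> S i f]
Sif => Sifif   [S -> S i f]
Sifif => wSifif   [S -> w S]
wSifif => wwSifif   [S -> w S]
wwSifif => wwwSifif   [S -> w S]
wwwSifif => wwwSififif   [S -> S i f]
wwwSififif => wwwSifififif   [S -> S i f]
wwwSifififif => wwwSififififif   [S -> S i f]
wwwSififififif => wwwSifififififif   [S -> S i f]
wwwSifififififif => wwwiifififififif   [S -> i]

S=>Sif=>Sifif=>wSifif=>wwSifif=>wwwSifif=>wwwSififif=>wwwSifififif=>wwwSififififif=>wwwSifififififif=>wwwiifififififif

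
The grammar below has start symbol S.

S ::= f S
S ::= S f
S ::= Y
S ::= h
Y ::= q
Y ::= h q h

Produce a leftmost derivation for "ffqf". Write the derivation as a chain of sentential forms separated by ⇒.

S ⇒ fS ⇒ ffS ⇒ ffSf ⇒ ffYf ⇒ ffqf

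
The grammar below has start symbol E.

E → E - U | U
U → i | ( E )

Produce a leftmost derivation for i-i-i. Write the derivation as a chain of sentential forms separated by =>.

E => E-U => E-U-U => U-U-U => i-U-U => i-i-U => i-i-i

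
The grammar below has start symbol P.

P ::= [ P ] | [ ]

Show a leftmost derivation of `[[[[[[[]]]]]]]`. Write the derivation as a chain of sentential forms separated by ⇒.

P ⇒ [P] ⇒ [[P]] ⇒ [[[P]]] ⇒ [[[[P]]]] ⇒ [[[[[P]]]]] ⇒ [[[[[[P]]]]]] ⇒ [[[[[[[]]]]]]]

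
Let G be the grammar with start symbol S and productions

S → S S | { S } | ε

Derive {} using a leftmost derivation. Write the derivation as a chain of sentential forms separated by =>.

S => SS   [S → S S]
SS => SSS   [S → S S]
SSS => SSSS   [S → S S]
SSSS => SSSSS   [S → S S]
SSSSS => {S}SSSS   [S → { S }]
{S}SSSS => {}SSSS   [S → ε]
{}SSSS => {}SSS   [S → ε]
{}SSS => {}SS   [S → ε]
{}SS => {}S   [S → ε]
{}S => {}   [S → ε]

S => SS => SSS => SSSS => SSSSS => {S}SSSS => {}SSSS => {}SSS => {}SS => {}S => {}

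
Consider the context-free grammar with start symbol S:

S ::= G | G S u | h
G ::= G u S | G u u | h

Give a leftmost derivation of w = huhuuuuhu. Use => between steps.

S=>GSu=>GuuSu=>GuuuuSu=>GuSuuuuSu=>huSuuuuSu=>huhuuuuSu=>huhuuuuGu=>huhuuuuhu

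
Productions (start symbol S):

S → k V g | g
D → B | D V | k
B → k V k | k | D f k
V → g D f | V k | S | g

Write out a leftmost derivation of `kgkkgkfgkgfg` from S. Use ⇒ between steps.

S ⇒ kVg   [S → k V g]
kVg ⇒ kgDfg   [V → g D f]
kgDfg ⇒ kgDVfg   [D → D V]
kgDVfg ⇒ kgBVfg   [D → B]
kgBVfg ⇒ kgkVkVfg   [B → k V k]
kgkVkVfg ⇒ kgkSkVfg   [V → S]
kgkSkVfg ⇒ kgkkVgkVfg   [S → k V g]
kgkkVgkVfg ⇒ kgkkgDfgkVfg   [V → g D f]
kgkkgDfgkVfg ⇒ kgkkgkfgkVfg   [D → k]
kgkkgkfgkVfg ⇒ kgkkgkfgkSfg   [V → S]
kgkkgkfgkSfg ⇒ kgkkgkfgkgfg   [S → g]

S ⇒ kVg ⇒ kgDfg ⇒ kgDVfg ⇒ kgBVfg ⇒ kgkVkVfg ⇒ kgkSkVfg ⇒ kgkkVgkVfg ⇒ kgkkgDfgkVfg ⇒ kgkkgkfgkVfg ⇒ kgkkgkfgkSfg ⇒ kgkkgkfgkgfg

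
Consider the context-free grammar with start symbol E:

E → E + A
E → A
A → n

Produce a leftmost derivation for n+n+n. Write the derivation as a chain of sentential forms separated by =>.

E => E+A => E+A+A => A+A+A => n+A+A => n+n+A => n+n+n

E => E+A   [E → E + A]
E+A => E+A+A   [E → E + A]
E+A+A => A+A+A   [E → A]
A+A+A => n+A+A   [A → n]
n+A+A => n+n+A   [A → n]
n+n+A => n+n+n   [A → n]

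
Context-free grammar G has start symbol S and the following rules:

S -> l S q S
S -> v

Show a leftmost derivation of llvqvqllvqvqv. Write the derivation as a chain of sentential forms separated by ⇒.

S ⇒ lSqS ⇒ llSqSqS ⇒ llvqSqS ⇒ llvqvqS ⇒ llvqvqlSqS ⇒ llvqvqllSqSqS ⇒ llvqvqllvqSqS ⇒ llvqvqllvqvqS ⇒ llvqvqllvqvqv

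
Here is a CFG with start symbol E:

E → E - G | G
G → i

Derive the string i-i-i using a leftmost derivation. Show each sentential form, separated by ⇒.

E ⇒ E-G ⇒ E-G-G ⇒ G-G-G ⇒ i-G-G ⇒ i-i-G ⇒ i-i-i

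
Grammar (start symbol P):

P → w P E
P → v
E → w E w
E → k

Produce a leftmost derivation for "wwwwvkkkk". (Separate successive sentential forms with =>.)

P => wPE   [P → w P E]
wPE => wwPEE   [P → w P E]
wwPEE => wwwPEEE   [P → w P E]
wwwPEEE => wwwwPEEEE   [P → w P E]
wwwwPEEEE => wwwwvEEEE   [P → v]
wwwwvEEEE => wwwwvkEEE   [E → k]
wwwwvkEEE => wwwwvkkEE   [E → k]
wwwwvkkEE => wwwwvkkkE   [E → k]
wwwwvkkkE => wwwwvkkkk   [E → k]

P => wPE => wwPEE => wwwPEEE => wwwwPEEEE => wwwwvEEEE => wwwwvkEEE => wwwwvkkEE => wwwwvkkkE => wwwwvkkkk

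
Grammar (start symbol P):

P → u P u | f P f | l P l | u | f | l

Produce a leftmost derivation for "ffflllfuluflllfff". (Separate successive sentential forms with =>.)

P => fPf => ffPff => fffPfff => ffflPlfff => fffllPllfff => ffflllPlllfff => ffflllfPflllfff => ffflllfuPuflllfff => ffflllfuluflllfff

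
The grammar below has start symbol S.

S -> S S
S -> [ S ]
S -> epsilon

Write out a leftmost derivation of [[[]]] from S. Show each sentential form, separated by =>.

S => [S] => [SS] => [[S]S] => [[SS]S] => [[SSS]S] => [[SSSS]S] => [[[S]SSS]S] => [[[]SSS]S] => [[[]SS]S] => [[[]S]S] => [[[]]S] => [[[]]]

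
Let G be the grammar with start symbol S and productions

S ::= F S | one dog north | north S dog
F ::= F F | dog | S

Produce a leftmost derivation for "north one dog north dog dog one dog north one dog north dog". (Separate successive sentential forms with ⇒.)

S ⇒ north S dog ⇒ north F S dog ⇒ north S S dog ⇒ north F S S dog ⇒ north F F S S dog ⇒ north F F F S S dog ⇒ north S F F S S dog ⇒ north one dog north F F S S dog ⇒ north one dog north dog F S S dog ⇒ north one dog north dog dog S S dog ⇒ north one dog north dog dog one dog north S dog ⇒ north one dog north dog dog one dog north one dog north dog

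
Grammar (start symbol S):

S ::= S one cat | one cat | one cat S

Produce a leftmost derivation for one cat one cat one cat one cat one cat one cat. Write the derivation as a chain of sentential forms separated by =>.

S => one cat S => one cat one cat S => one cat one cat one cat S => one cat one cat one cat S one cat => one cat one cat one cat S one cat one cat => one cat one cat one cat one cat one cat one cat

S => one cat S   [S ::= one cat S]
one cat S => one cat one cat S   [S ::= one cat S]
one cat one cat S => one cat one cat one cat S   [S ::= one cat S]
one cat one cat one cat S => one cat one cat one cat S one cat   [S ::= S one cat]
one cat one cat one cat S one cat => one cat one cat one cat S one cat one cat   [S ::= S one cat]
one cat one cat one cat S one cat one cat => one cat one cat one cat one cat one cat one cat   [S ::= one cat]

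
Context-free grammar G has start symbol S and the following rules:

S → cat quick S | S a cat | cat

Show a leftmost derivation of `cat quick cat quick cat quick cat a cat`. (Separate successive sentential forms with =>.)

S => cat quick S => cat quick cat quick S => cat quick cat quick S a cat => cat quick cat quick cat quick S a cat => cat quick cat quick cat quick cat a cat

S => cat quick S   [S → cat quick S]
cat quick S => cat quick cat quick S   [S → cat quick S]
cat quick cat quick S => cat quick cat quick S a cat   [S → S a cat]
cat quick cat quick S a cat => cat quick cat quick cat quick S a cat   [S → cat quick S]
cat quick cat quick cat quick S a cat => cat quick cat quick cat quick cat a cat   [S → cat]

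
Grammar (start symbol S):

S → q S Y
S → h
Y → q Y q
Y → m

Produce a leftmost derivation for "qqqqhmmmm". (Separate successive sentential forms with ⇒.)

S ⇒ qSY ⇒ qqSYY ⇒ qqqSYYY ⇒ qqqqSYYYY ⇒ qqqqhYYYY ⇒ qqqqhmYYY ⇒ qqqqhmmYY ⇒ qqqqhmmmY ⇒ qqqqhmmmm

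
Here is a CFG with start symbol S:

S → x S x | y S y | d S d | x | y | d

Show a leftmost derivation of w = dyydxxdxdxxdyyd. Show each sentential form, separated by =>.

S => dSd => dySyd => dyySyyd => dyydSdyyd => dyydxSxdyyd => dyydxxSxxdyyd => dyydxxdSdxxdyyd => dyydxxdxdxxdyyd

S => dSd   [S → d S d]
dSd => dySyd   [S → y S y]
dySyd => dyySyyd   [S → y S y]
dyySyyd => dyydSdyyd   [S → d S d]
dyydSdyyd => dyydxSxdyyd   [S → x S x]
dyydxSxdyyd => dyydxxSxxdyyd   [S → x S x]
dyydxxSxxdyyd => dyydxxdSdxxdyyd   [S → d S d]
dyydxxdSdxxdyyd => dyydxxdxdxxdyyd   [S → x]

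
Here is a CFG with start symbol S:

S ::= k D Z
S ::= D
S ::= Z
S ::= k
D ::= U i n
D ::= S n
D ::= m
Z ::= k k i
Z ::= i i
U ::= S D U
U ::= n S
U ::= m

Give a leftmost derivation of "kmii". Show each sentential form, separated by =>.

S => kDZ => kmZ => kmii

S => kDZ   [S ::= k D Z]
kDZ => kmZ   [D ::= m]
kmZ => kmii   [Z ::= i i]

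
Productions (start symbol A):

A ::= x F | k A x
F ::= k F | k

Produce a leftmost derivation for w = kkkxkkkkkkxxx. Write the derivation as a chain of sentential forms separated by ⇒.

A ⇒ kAx   [A ::= k A x]
kAx ⇒ kkAxx   [A ::= k A x]
kkAxx ⇒ kkkAxxx   [A ::= k A x]
kkkAxxx ⇒ kkkxFxxx   [A ::= x F]
kkkxFxxx ⇒ kkkxkFxxx   [F ::= k F]
kkkxkFxxx ⇒ kkkxkkFxxx   [F ::= k F]
kkkxkkFxxx ⇒ kkkxkkkFxxx   [F ::= k F]
kkkxkkkFxxx ⇒ kkkxkkkkFxxx   [F ::= k F]
kkkxkkkkFxxx ⇒ kkkxkkkkkFxxx   [F ::= k F]
kkkxkkkkkFxxx ⇒ kkkxkkkkkkxxx   [F ::= k]

A ⇒ kAx ⇒ kkAxx ⇒ kkkAxxx ⇒ kkkxFxxx ⇒ kkkxkFxxx ⇒ kkkxkkFxxx ⇒ kkkxkkkFxxx ⇒ kkkxkkkkFxxx ⇒ kkkxkkkkkFxxx ⇒ kkkxkkkkkkxxx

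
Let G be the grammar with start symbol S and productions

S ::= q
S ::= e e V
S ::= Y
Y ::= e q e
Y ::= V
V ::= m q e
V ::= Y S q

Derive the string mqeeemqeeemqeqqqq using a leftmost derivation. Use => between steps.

S => Y   [S ::= Y]
Y => V   [Y ::= V]
V => YSq   [V ::= Y S q]
YSq => VSq   [Y ::= V]
VSq => mqeSq   [V ::= m q e]
mqeSq => mqeeeVq   [S ::= e e V]
mqeeeVq => mqeeeYSqq   [V ::= Y S q]
mqeeeYSqq => mqeeeVSqq   [Y ::= V]
mqeeeVSqq => mqeeemqeSqq   [V ::= m q e]
mqeeemqeSqq => mqeeemqeeeVqq   [S ::= e e V]
mqeeemqeeeVqq => mqeeemqeeeYSqqq   [V ::= Y S q]
mqeeemqeeeYSqqq => mqeeemqeeeVSqqq   [Y ::= V]
mqeeemqeeeVSqqq => mqeeemqeeemqeSqqq   [V ::= m q e]
mqeeemqeeemqeSqqq => mqeeemqeeemqeqqqq   [S ::= q]

S=>Y=>V=>YSq=>VSq=>mqeSq=>mqeeeVq=>mqeeeYSqq=>mqeeeVSqq=>mqeeemqeSqq=>mqeeemqeeeVqq=>mqeeemqeeeYSqqq=>mqeeemqeeeVSqqq=>mqeeemqeeemqeSqqq=>mqeeemqeeemqeqqqq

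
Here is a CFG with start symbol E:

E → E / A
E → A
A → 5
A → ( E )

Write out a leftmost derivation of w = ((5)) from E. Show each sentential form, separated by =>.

E=>A=>(E)=>(A)=>((E))=>((A))=>((5))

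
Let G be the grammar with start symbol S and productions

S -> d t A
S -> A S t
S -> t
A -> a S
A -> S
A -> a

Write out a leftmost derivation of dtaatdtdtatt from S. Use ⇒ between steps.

S⇒ASt⇒SSt⇒dtASt⇒dtaSt⇒dtaAStt⇒dtaaSStt⇒dtaatStt⇒dtaatdtAtt⇒dtaatdtStt⇒dtaatdtdtAtt⇒dtaatdtdtatt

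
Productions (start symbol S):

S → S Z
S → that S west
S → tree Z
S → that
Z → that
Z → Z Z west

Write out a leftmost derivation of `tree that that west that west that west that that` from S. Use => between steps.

S => S Z   [S → S Z]
S Z => S Z Z   [S → S Z]
S Z Z => tree Z Z Z   [S → tree Z]
tree Z Z Z => tree Z Z west Z Z   [Z → Z Z west]
tree Z Z west Z Z => tree Z Z west Z west Z Z   [Z → Z Z west]
tree Z Z west Z west Z Z => tree Z Z west Z west Z west Z Z   [Z → Z Z west]
tree Z Z west Z west Z west Z Z => tree that Z west Z west Z west Z Z   [Z → that]
tree that Z west Z west Z west Z Z => tree that that west Z west Z west Z Z   [Z → that]
tree that that west Z west Z west Z Z => tree that that west that west Z west Z Z   [Z → that]
tree that that west that west Z west Z Z => tree that that west that west that west Z Z   [Z → that]
tree that that west that west that west Z Z => tree that that west that west that west that Z   [Z → that]
tree that that west that west that west that Z => tree that that west that west that west that that   [Z → that]

S => S Z => S Z Z => tree Z Z Z => tree Z Z west Z Z => tree Z Z west Z west Z Z => tree Z Z west Z west Z west Z Z => tree that Z west Z west Z west Z Z => tree that that west Z west Z west Z Z => tree that that west that west Z west Z Z => tree that that west that west that west Z Z => tree that that west that west that west that Z => tree that that west that west that west that that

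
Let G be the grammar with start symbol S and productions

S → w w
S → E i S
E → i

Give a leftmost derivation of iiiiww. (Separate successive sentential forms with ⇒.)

S⇒EiS⇒iiS⇒iiEiS⇒iiiiS⇒iiiiww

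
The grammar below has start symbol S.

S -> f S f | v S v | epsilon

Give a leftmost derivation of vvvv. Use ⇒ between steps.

S ⇒ vSv   [S -> v S v]
vSv ⇒ vvSvv   [S -> v S v]
vvSvv ⇒ vvvv   [S -> epsilon]

S⇒vSv⇒vvSvv⇒vvvv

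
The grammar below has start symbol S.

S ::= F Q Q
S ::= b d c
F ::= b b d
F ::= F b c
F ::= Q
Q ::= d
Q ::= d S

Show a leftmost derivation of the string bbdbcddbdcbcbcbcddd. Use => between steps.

S => FQQ   [S ::= F Q Q]
FQQ => FbcQQ   [F ::= F b c]
FbcQQ => bbdbcQQ   [F ::= b b d]
bbdbcQQ => bbdbcdSQ   [Q ::= d S]
bbdbcdSQ => bbdbcdFQQQ   [S ::= F Q Q]
bbdbcdFQQQ => bbdbcdFbcQQQ   [F ::= F b c]
bbdbcdFbcQQQ => bbdbcdFbcbcQQQ   [F ::= F b c]
bbdbcdFbcbcQQQ => bbdbcdFbcbcbcQQQ   [F ::= F b c]
bbdbcdFbcbcbcQQQ => bbdbcdQbcbcbcQQQ   [F ::= Q]
bbdbcdQbcbcbcQQQ => bbdbcddSbcbcbcQQQ   [Q ::= d S]
bbdbcddSbcbcbcQQQ => bbdbcddbdcbcbcbcQQQ   [S ::= b d c]
bbdbcddbdcbcbcbcQQQ => bbdbcddbdcbcbcbcdQQ   [Q ::= d]
bbdbcddbdcbcbcbcdQQ => bbdbcddbdcbcbcbcddQ   [Q ::= d]
bbdbcddbdcbcbcbcddQ => bbdbcddbdcbcbcbcddd   [Q ::= d]

S=>FQQ=>FbcQQ=>bbdbcQQ=>bbdbcdSQ=>bbdbcdFQQQ=>bbdbcdFbcQQQ=>bbdbcdFbcbcQQQ=>bbdbcdFbcbcbcQQQ=>bbdbcdQbcbcbcQQQ=>bbdbcddSbcbcbcQQQ=>bbdbcddbdcbcbcbcQQQ=>bbdbcddbdcbcbcbcdQQ=>bbdbcddbdcbcbcbcddQ=>bbdbcddbdcbcbcbcddd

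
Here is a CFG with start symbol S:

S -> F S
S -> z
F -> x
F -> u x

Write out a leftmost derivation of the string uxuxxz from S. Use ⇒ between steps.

S ⇒ FS   [S -> F S]
FS ⇒ uxS   [F -> u x]
uxS ⇒ uxFS   [S -> F S]
uxFS ⇒ uxuxS   [F -> u x]
uxuxS ⇒ uxuxFS   [S -> F S]
uxuxFS ⇒ uxuxxS   [F -> x]
uxuxxS ⇒ uxuxxz   [S -> z]

S ⇒ FS ⇒ uxS ⇒ uxFS ⇒ uxuxS ⇒ uxuxFS ⇒ uxuxxS ⇒ uxuxxz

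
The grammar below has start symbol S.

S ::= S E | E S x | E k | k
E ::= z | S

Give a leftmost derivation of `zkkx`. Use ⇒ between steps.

S ⇒ ESx   [S ::= E S x]
ESx ⇒ zSx   [E ::= z]
zSx ⇒ zSEx   [S ::= S E]
zSEx ⇒ zkEx   [S ::= k]
zkEx ⇒ zkSx   [E ::= S]
zkSx ⇒ zkkx   [S ::= k]

S ⇒ ESx ⇒ zSx ⇒ zSEx ⇒ zkEx ⇒ zkSx ⇒ zkkx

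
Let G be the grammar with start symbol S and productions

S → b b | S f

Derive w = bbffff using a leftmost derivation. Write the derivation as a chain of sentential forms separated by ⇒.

S⇒Sf⇒Sff⇒Sfff⇒Sffff⇒bbffff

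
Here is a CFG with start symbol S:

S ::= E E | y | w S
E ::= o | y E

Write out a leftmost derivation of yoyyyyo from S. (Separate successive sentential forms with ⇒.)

S⇒EE⇒yEE⇒yoE⇒yoyE⇒yoyyE⇒yoyyyE⇒yoyyyyE⇒yoyyyyo

S ⇒ EE   [S ::= E E]
EE ⇒ yEE   [E ::= y E]
yEE ⇒ yoE   [E ::= o]
yoE ⇒ yoyE   [E ::= y E]
yoyE ⇒ yoyyE   [E ::= y E]
yoyyE ⇒ yoyyyE   [E ::= y E]
yoyyyE ⇒ yoyyyyE   [E ::= y E]
yoyyyyE ⇒ yoyyyyo   [E ::= o]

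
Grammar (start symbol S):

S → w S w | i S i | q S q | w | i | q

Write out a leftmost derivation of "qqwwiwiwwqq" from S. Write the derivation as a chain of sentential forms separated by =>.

S => qSq => qqSqq => qqwSwqq => qqwwSwwqq => qqwwiSiwwqq => qqwwiwiwwqq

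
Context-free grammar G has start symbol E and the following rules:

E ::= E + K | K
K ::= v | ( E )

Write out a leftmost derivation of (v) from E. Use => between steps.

E => K   [E ::= K]
K => (E)   [K ::= ( E )]
(E) => (K)   [E ::= K]
(K) => (v)   [K ::= v]

E=>K=>(E)=>(K)=>(v)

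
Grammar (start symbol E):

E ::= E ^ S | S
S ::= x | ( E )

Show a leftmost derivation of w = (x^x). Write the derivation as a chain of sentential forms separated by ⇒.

E ⇒ S ⇒ (E) ⇒ (E^S) ⇒ (S^S) ⇒ (x^S) ⇒ (x^x)

E ⇒ S   [E ::= S]
S ⇒ (E)   [S ::= ( E )]
(E) ⇒ (E^S)   [E ::= E ^ S]
(E^S) ⇒ (S^S)   [E ::= S]
(S^S) ⇒ (x^S)   [S ::= x]
(x^S) ⇒ (x^x)   [S ::= x]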